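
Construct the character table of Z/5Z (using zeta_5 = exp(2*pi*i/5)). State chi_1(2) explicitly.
Character table of Z/5Z (irreps indexed chi_0,...,chi_4 with chi_k(m) = zeta_5^(k*m), zeta_5 = exp(2*pi*i/5)):
  irrep \ class  {0} (size 1)  {1} (size 1)    {2} (size 1)    {3} (size 1)    {4} (size 1)  
  chi_0          1             1               1               1               1             
  chi_1          1             exp(2*I*pi/5)   exp(4*I*pi/5)   exp(-4*I*pi/5)  exp(-2*I*pi/5)
  chi_2          1             exp(4*I*pi/5)   exp(-2*I*pi/5)  exp(2*I*pi/5)   exp(-4*I*pi/5)
  chi_3          1             exp(-4*I*pi/5)  exp(2*I*pi/5)   exp(-2*I*pi/5)  exp(4*I*pi/5) 
  chi_4          1             exp(-2*I*pi/5)  exp(-4*I*pi/5)  exp(4*I*pi/5)   exp(2*I*pi/5) 

Spot check: chi_1(2) = zeta_5^(1*2) = zeta_5^2 = exp(4*I*pi/5).

Details: Z/5Z is abelian, so all 5 irreducible complex representations are 1-dimensional. They are given by chi_k(m) = zeta_5^(k*m) for k = 0,...,4. Row orthogonality: sum_m chi_k(m) conj(chi_l(m)) = 5 * [k = l].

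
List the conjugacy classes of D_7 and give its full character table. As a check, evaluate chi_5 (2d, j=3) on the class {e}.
Conjugacy classes: {e} of size 1, {r^1, r^6} of size 2, {r^2, r^5} of size 2, {r^3, r^4} of size 2, {s, sr, ..., sr^6} of size 7.
Character table:
  irrep \ class              {e} (size 1)  {r^1, r^6} (size 2)  {r^2, r^5} (size 2)  {r^3, r^4} (size 2)  {s, sr, ..., sr^6} (size 7)
  chi_1 (triv)               1             1                    1                    1                    1                          
  chi_2 (sign: r->1, s->-1)  1             1                    1                    1                    -1                         
  chi_3 (2d, j=1)            2             2*cos(2*pi/7)        -2*cos(3*pi/7)       -2*cos(pi/7)         0                          
  chi_4 (2d, j=2)            2             -2*cos(3*pi/7)       -2*cos(pi/7)         2*cos(2*pi/7)        0                          
  chi_5 (2d, j=3)            2             -2*cos(pi/7)         2*cos(2*pi/7)        -2*cos(3*pi/7)       0                          

Spot check: chi_5 (2d, j=3) on {e} = 2.

Justification: D_7 has order 2*7 = 14 with 5 conjugacy classes, hence 5 irreducibles. Sum of squared dims 1 + 1 + 4 + 4 + 4 = 14 = |G|. Linear characters come from the abelianisation; the 2-dimensional irreps have character r^k -> 2*cos(2*pi*j*k/7), reflections -> 0.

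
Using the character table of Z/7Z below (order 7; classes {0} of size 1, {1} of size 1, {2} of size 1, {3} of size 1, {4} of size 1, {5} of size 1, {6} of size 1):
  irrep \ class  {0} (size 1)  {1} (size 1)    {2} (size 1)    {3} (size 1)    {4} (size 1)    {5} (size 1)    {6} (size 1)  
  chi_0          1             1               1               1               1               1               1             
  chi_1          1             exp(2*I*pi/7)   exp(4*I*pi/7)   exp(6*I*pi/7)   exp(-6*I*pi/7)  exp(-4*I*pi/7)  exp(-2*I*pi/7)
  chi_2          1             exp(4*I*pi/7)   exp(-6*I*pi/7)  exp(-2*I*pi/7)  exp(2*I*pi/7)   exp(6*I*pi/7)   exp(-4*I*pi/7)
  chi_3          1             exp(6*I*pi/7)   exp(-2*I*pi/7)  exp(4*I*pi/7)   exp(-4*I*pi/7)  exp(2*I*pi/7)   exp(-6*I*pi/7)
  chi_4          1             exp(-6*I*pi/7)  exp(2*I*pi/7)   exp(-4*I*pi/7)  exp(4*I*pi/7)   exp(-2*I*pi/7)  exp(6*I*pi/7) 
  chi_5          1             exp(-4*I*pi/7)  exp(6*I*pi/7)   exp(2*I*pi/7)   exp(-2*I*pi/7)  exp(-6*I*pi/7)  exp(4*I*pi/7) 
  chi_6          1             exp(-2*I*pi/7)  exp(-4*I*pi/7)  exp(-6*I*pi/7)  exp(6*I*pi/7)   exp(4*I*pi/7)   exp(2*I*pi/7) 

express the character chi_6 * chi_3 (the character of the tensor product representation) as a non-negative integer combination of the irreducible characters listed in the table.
chi_6 tensor chi_3 = chi_2 (all other irreducibles have multiplicity 0).

Argument: The character of a tensor product is the pointwise product (chi_6 * chi_3)(C) = chi_6(C) * chi_3(C):
  {0}: (1)*(1), {1}: (exp(-2*I*pi/7))*(exp(6*I*pi/7)), {2}: (exp(-4*I*pi/7))*(exp(-2*I*pi/7)), {3}: (exp(-6*I*pi/7))*(exp(4*I*pi/7)), {4}: (exp(6*I*pi/7))*(exp(-4*I*pi/7)), {5}: (exp(4*I*pi/7))*(exp(2*I*pi/7)), {6}: (exp(2*I*pi/7))*(exp(-6*I*pi/7))
so (chi_6 * chi_3) takes values
  {0} -> 1, {1} -> exp(4*I*pi/7), {2} -> exp(-6*I*pi/7), {3} -> exp(-2*I*pi/7), {4} -> exp(2*I*pi/7), {5} -> exp(6*I*pi/7), {6} -> exp(-4*I*pi/7).
Now take the inner product of this character with each irreducible chi from the table, <chi_6*chi_3, chi> = (1/7) sum_C |C| (chi_6*chi_3)(C) conj(chi(C)):
  <chi_6*chi_3, chi_0> = (1/7)[1*(1)*conj(1) + 1*(exp(4*I*pi/7))*conj(1) + 1*(exp(-6*I*pi/7))*conj(1) + 1*(exp(-2*I*pi/7))*conj(1) + 1*(exp(2*I*pi/7))*conj(1) + 1*(exp(6*I*pi/7))*conj(1) + 1*(exp(-4*I*pi/7))*conj(1)]
      = (1/7)[(1) + (exp(4*I*pi/7)) + (exp(-6*I*pi/7)) + (exp(-2*I*pi/7)) + (exp(2*I*pi/7)) + (exp(6*I*pi/7)) + (exp(-4*I*pi/7))] = 0/7 = 0
  <chi_6*chi_3, chi_1> = (1/7)[1*(1)*conj(1) + 1*(exp(4*I*pi/7))*conj(exp(2*I*pi/7)) + 1*(exp(-6*I*pi/7))*conj(exp(4*I*pi/7)) + 1*(exp(-2*I*pi/7))*conj(exp(6*I*pi/7)) + 1*(exp(2*I*pi/7))*conj(exp(-6*I*pi/7)) + 1*(exp(6*I*pi/7))*conj(exp(-4*I*pi/7)) + 1*(exp(-4*I*pi/7))*conj(exp(-2*I*pi/7))]
      = (1/7)[(1) + (exp(2*I*pi/7)) + (exp(4*I*pi/7)) + (exp(6*I*pi/7)) + (exp(-6*I*pi/7)) + (exp(-4*I*pi/7)) + (exp(-2*I*pi/7))] = 0/7 = 0
  <chi_6*chi_3, chi_2> = (1/7)[1*(1)*conj(1) + 1*(exp(4*I*pi/7))*conj(exp(4*I*pi/7)) + 1*(exp(-6*I*pi/7))*conj(exp(-6*I*pi/7)) + 1*(exp(-2*I*pi/7))*conj(exp(-2*I*pi/7)) + 1*(exp(2*I*pi/7))*conj(exp(2*I*pi/7)) + 1*(exp(6*I*pi/7))*conj(exp(6*I*pi/7)) + 1*(exp(-4*I*pi/7))*conj(exp(-4*I*pi/7))]
      = (1/7)[(1) + (1) + (1) + (1) + (1) + (1) + (1)] = 7/7 = 1
  <chi_6*chi_3, chi_3> = (1/7)[1*(1)*conj(1) + 1*(exp(4*I*pi/7))*conj(exp(6*I*pi/7)) + 1*(exp(-6*I*pi/7))*conj(exp(-2*I*pi/7)) + 1*(exp(-2*I*pi/7))*conj(exp(4*I*pi/7)) + 1*(exp(2*I*pi/7))*conj(exp(-4*I*pi/7)) + 1*(exp(6*I*pi/7))*conj(exp(2*I*pi/7)) + 1*(exp(-4*I*pi/7))*conj(exp(-6*I*pi/7))]
      = (1/7)[(1) + (exp(-2*I*pi/7)) + (exp(-4*I*pi/7)) + (exp(-6*I*pi/7)) + (exp(6*I*pi/7)) + (exp(4*I*pi/7)) + (exp(2*I*pi/7))] = 0/7 = 0
  <chi_6*chi_3, chi_4> = (1/7)[1*(1)*conj(1) + 1*(exp(4*I*pi/7))*conj(exp(-6*I*pi/7)) + 1*(exp(-6*I*pi/7))*conj(exp(2*I*pi/7)) + 1*(exp(-2*I*pi/7))*conj(exp(-4*I*pi/7)) + 1*(exp(2*I*pi/7))*conj(exp(4*I*pi/7)) + 1*(exp(6*I*pi/7))*conj(exp(-2*I*pi/7)) + 1*(exp(-4*I*pi/7))*conj(exp(6*I*pi/7))]
      = (1/7)[(1) + (exp(-4*I*pi/7)) + (exp(6*I*pi/7)) + (exp(2*I*pi/7)) + (exp(-2*I*pi/7)) + (exp(-6*I*pi/7)) + (exp(4*I*pi/7))] = 0/7 = 0
  <chi_6*chi_3, chi_5> = (1/7)[1*(1)*conj(1) + 1*(exp(4*I*pi/7))*conj(exp(-4*I*pi/7)) + 1*(exp(-6*I*pi/7))*conj(exp(6*I*pi/7)) + 1*(exp(-2*I*pi/7))*conj(exp(2*I*pi/7)) + 1*(exp(2*I*pi/7))*conj(exp(-2*I*pi/7)) + 1*(exp(6*I*pi/7))*conj(exp(-6*I*pi/7)) + 1*(exp(-4*I*pi/7))*conj(exp(4*I*pi/7))]
      = (1/7)[(1) + (exp(-6*I*pi/7)) + (exp(2*I*pi/7)) + (exp(-4*I*pi/7)) + (exp(4*I*pi/7)) + (exp(-2*I*pi/7)) + (exp(6*I*pi/7))] = 0/7 = 0
  <chi_6*chi_3, chi_6> = (1/7)[1*(1)*conj(1) + 1*(exp(4*I*pi/7))*conj(exp(-2*I*pi/7)) + 1*(exp(-6*I*pi/7))*conj(exp(-4*I*pi/7)) + 1*(exp(-2*I*pi/7))*conj(exp(-6*I*pi/7)) + 1*(exp(2*I*pi/7))*conj(exp(6*I*pi/7)) + 1*(exp(6*I*pi/7))*conj(exp(4*I*pi/7)) + 1*(exp(-4*I*pi/7))*conj(exp(2*I*pi/7))]
      = (1/7)[(1) + (exp(6*I*pi/7)) + (exp(-2*I*pi/7)) + (exp(4*I*pi/7)) + (exp(-4*I*pi/7)) + (exp(2*I*pi/7)) + (exp(-6*I*pi/7))] = 0/7 = 0
(Exp terms are combined using exp(i*s)*conj(exp(i*t)) = exp(i*(s-t)), and sums of them are collapsed using the identity that for every m > 1 the m distinct m-th roots of unity sum to 0, e.g. 1 + exp(2*I*pi/3) + exp(-2*I*pi/3) = 0.)
Hence the multiplicities are chi_2: 1. Dimension check: dim(chi_6)*dim(chi_3) = 1*1 = 1 and sum (mult * dim) = 1*1 = 1.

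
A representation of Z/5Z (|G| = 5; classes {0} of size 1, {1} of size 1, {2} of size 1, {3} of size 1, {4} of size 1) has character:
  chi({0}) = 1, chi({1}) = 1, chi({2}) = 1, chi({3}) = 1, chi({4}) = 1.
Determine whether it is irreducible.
Irreducible: <chi, chi> = 1.

Solution. <chi, chi> = (1/|G|) sum_C |C| * |chi(C)|^2 = (1/5)[1*|1|^2 + 1*|1|^2 + 1*|1|^2 + 1*|1|^2 + 1*|1|^2]
  = (1/5)[(1) + (1) + (1) + (1) + (1)] = 5/5 = 1.
(Exp terms are combined using exp(i*s)*conj(exp(i*t)) = exp(i*(s-t)), and sums of them are collapsed using the identity that for every m > 1 the m distinct m-th roots of unity sum to 0, e.g. 1 + exp(2*I*pi/3) + exp(-2*I*pi/3) = 0.)
A character is irreducible iff <chi, chi> = 1, so this representation is irreducible.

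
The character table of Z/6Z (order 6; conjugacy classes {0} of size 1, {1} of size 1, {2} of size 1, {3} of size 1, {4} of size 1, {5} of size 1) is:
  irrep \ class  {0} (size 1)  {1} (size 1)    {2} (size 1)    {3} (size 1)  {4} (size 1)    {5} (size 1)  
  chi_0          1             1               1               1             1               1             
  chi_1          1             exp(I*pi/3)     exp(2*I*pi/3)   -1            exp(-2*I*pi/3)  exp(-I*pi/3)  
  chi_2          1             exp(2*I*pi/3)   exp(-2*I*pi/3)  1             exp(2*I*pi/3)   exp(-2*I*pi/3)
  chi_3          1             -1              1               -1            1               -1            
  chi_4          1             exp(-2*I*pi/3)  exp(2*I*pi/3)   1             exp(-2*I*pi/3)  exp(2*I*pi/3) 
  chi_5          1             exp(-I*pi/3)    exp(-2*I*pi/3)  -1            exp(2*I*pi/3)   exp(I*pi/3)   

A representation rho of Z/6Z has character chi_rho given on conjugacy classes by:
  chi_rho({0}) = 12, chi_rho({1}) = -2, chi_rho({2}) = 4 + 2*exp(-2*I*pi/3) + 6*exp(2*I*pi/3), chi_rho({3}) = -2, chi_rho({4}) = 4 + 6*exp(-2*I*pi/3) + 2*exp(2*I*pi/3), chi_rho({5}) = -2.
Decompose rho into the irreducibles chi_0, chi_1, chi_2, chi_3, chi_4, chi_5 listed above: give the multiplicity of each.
Multiplicities: chi_0: 1, chi_1: 3, chi_2: 1, chi_3: 3, chi_4: 3, chi_5: 1.

Solution. Use <chi_rho, chi> = (1/|G|) sum_C |C| * chi_rho(C) * conj(chi(C)) with |G| = 6 for each irreducible chi in the table:
  <chi_rho, chi_0> = (1/6)[1*(12)*conj(1) + 1*(-2)*conj(1) + 1*(4 + 2*exp(-2*I*pi/3) + 6*exp(2*I*pi/3))*conj(1) + 1*(-2)*conj(1) + 1*(4 + 6*exp(-2*I*pi/3) + 2*exp(2*I*pi/3))*conj(1) + 1*(-2)*conj(1)]
      = (1/6)[(12) + (-2) + (4 + 2*exp(-2*I*pi/3) + 6*exp(2*I*pi/3)) + (-2) + (4 + 6*exp(-2*I*pi/3) + 2*exp(2*I*pi/3)) + (-2)] = 6/6 = 1
  <chi_rho, chi_1> = (1/6)[1*(12)*conj(1) + 1*(-2)*conj(exp(I*pi/3)) + 1*(4 + 2*exp(-2*I*pi/3) + 6*exp(2*I*pi/3))*conj(exp(2*I*pi/3)) + 1*(-2)*conj(-1) + 1*(4 + 6*exp(-2*I*pi/3) + 2*exp(2*I*pi/3))*conj(exp(-2*I*pi/3)) + 1*(-2)*conj(exp(-I*pi/3))]
      = (1/6)[(12) + (exp(-2*I*pi/3) + exp(I*pi/3) - 2*exp(-I*pi/3)) + (6 + 4*exp(-2*I*pi/3) + 2*exp(2*I*pi/3)) + (2) + (6 + 2*exp(-2*I*pi/3) + 4*exp(2*I*pi/3)) + (-2*exp(I*pi/3) + exp(-I*pi/3) + exp(2*I*pi/3))] = 18/6 = 3
  <chi_rho, chi_2> = (1/6)[1*(12)*conj(1) + 1*(-2)*conj(exp(2*I*pi/3)) + 1*(4 + 2*exp(-2*I*pi/3) + 6*exp(2*I*pi/3))*conj(exp(-2*I*pi/3)) + 1*(-2)*conj(1) + 1*(4 + 6*exp(-2*I*pi/3) + 2*exp(2*I*pi/3))*conj(exp(2*I*pi/3)) + 1*(-2)*conj(exp(-2*I*pi/3))]
      = (1/6)[(12) + (3*exp(-I*pi/3) - 2*exp(-2*I*pi/3) + 3*exp(2*I*pi/3)) + (2 + 6*exp(-2*I*pi/3) + 4*exp(2*I*pi/3)) + (-2) + (2 + 4*exp(-2*I*pi/3) + 6*exp(2*I*pi/3)) + (3*exp(-2*I*pi/3) - 2*exp(2*I*pi/3) + 3*exp(I*pi/3))] = 6/6 = 1
  <chi_rho, chi_3> = (1/6)[1*(12)*conj(1) + 1*(-2)*conj(-1) + 1*(4 + 2*exp(-2*I*pi/3) + 6*exp(2*I*pi/3))*conj(1) + 1*(-2)*conj(-1) + 1*(4 + 6*exp(-2*I*pi/3) + 2*exp(2*I*pi/3))*conj(1) + 1*(-2)*conj(-1)]
      = (1/6)[(12) + (2) + (4 + 2*exp(-2*I*pi/3) + 6*exp(2*I*pi/3)) + (2) + (4 + 6*exp(-2*I*pi/3) + 2*exp(2*I*pi/3)) + (2)] = 18/6 = 3
  <chi_rho, chi_4> = (1/6)[1*(12)*conj(1) + 1*(-2)*conj(exp(-2*I*pi/3)) + 1*(4 + 2*exp(-2*I*pi/3) + 6*exp(2*I*pi/3))*conj(exp(2*I*pi/3)) + 1*(-2)*conj(1) + 1*(4 + 6*exp(-2*I*pi/3) + 2*exp(2*I*pi/3))*conj(exp(-2*I*pi/3)) + 1*(-2)*conj(exp(2*I*pi/3))]
      = (1/6)[(12) + (-2*exp(2*I*pi/3) + exp(-2*I*pi/3) + exp(I*pi/3)) + (6 + 4*exp(-2*I*pi/3) + 2*exp(2*I*pi/3)) + (-2) + (6 + 2*exp(-2*I*pi/3) + 4*exp(2*I*pi/3)) + (exp(-I*pi/3) + exp(2*I*pi/3) - 2*exp(-2*I*pi/3))] = 18/6 = 3
  <chi_rho, chi_5> = (1/6)[1*(12)*conj(1) + 1*(-2)*conj(exp(-I*pi/3)) + 1*(4 + 2*exp(-2*I*pi/3) + 6*exp(2*I*pi/3))*conj(exp(-2*I*pi/3)) + 1*(-2)*conj(-1) + 1*(4 + 6*exp(-2*I*pi/3) + 2*exp(2*I*pi/3))*conj(exp(2*I*pi/3)) + 1*(-2)*conj(exp(I*pi/3))]
      = (1/6)[(12) + (3*exp(-I*pi/3) - 2*exp(I*pi/3) + 3*exp(2*I*pi/3)) + (2 + 6*exp(-2*I*pi/3) + 4*exp(2*I*pi/3)) + (2) + (2 + 4*exp(-2*I*pi/3) + 6*exp(2*I*pi/3)) + (3*exp(-2*I*pi/3) - 2*exp(-I*pi/3) + 3*exp(I*pi/3))] = 6/6 = 1
(Exp terms are combined using exp(i*s)*conj(exp(i*t)) = exp(i*(s-t)), and sums of them are collapsed using the identity that for every m > 1 the m distinct m-th roots of unity sum to 0, e.g. 1 + exp(2*I*pi/3) + exp(-2*I*pi/3) = 0.)
Dimension check: dim(rho) = sum (mult * dim) = 1*1 + 3*1 + 1*1 + 3*1 + 3*1 + 1*1 = 12 = chi_rho(e) = 12.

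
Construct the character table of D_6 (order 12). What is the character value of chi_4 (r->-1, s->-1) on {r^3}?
Conjugacy classes: {e} of size 1, {r^3} of size 1, {r^1, r^5} of size 2, {r^2, r^4} of size 2, {s, sr^2, ...} of size 3, {sr, sr^3, ...} of size 3.
Character table:
  irrep \ class              {e} (size 1)  {r^3} (size 1)  {r^1, r^5} (size 2)  {r^2, r^4} (size 2)  {s, sr^2, ...} (size 3)  {sr, sr^3, ...} (size 3)
  chi_1 (triv)               1             1               1                    1                    1                        1                       
  chi_2 (sign: r->1, s->-1)  1             1               1                    1                    -1                       -1                      
  chi_3 (r->-1, s->1)        1             -1              -1                   1                    1                        -1                      
  chi_4 (r->-1, s->-1)       1             -1              -1                   1                    -1                       1                       
  chi_5 (2d, j=1)            2             -2              1                    -1                   0                        0                       
  chi_6 (2d, j=2)            2             2               -1                   -1                   0                        0                       

Spot check: chi_4 (r->-1, s->-1) on {r^3} = -1.

Argument: D_6 has order 2*6 = 12 with 6 conjugacy classes, hence 6 irreducibles. Sum of squared dims 1 + 1 + 1 + 1 + 4 + 4 = 12 = |G|. Linear characters come from the abelianisation; the 2-dimensional irreps have character r^k -> 2*cos(2*pi*j*k/6), reflections -> 0.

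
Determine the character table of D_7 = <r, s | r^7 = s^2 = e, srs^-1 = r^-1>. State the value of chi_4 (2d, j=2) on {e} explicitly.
Conjugacy classes: {e} of size 1, {r^1, r^6} of size 2, {r^2, r^5} of size 2, {r^3, r^4} of size 2, {s, sr, ..., sr^6} of size 7.
Character table:
  irrep \ class              {e} (size 1)  {r^1, r^6} (size 2)  {r^2, r^5} (size 2)  {r^3, r^4} (size 2)  {s, sr, ..., sr^6} (size 7)
  chi_1 (triv)               1             1                    1                    1                    1                          
  chi_2 (sign: r->1, s->-1)  1             1                    1                    1                    -1                         
  chi_3 (2d, j=1)            2             2*cos(2*pi/7)        -2*cos(3*pi/7)       -2*cos(pi/7)         0                          
  chi_4 (2d, j=2)            2             -2*cos(3*pi/7)       -2*cos(pi/7)         2*cos(2*pi/7)        0                          
  chi_5 (2d, j=3)            2             -2*cos(pi/7)         2*cos(2*pi/7)        -2*cos(3*pi/7)       0                          

Spot check: chi_4 (2d, j=2) on {e} = 2.

D_7 has order 2*7 = 14 with 5 conjugacy classes, hence 5 irreducibles. Sum of squared dims 1 + 1 + 4 + 4 + 4 = 14 = |G|. Linear characters come from the abelianisation; the 2-dimensional irreps have character r^k -> 2*cos(2*pi*j*k/7), reflections -> 0.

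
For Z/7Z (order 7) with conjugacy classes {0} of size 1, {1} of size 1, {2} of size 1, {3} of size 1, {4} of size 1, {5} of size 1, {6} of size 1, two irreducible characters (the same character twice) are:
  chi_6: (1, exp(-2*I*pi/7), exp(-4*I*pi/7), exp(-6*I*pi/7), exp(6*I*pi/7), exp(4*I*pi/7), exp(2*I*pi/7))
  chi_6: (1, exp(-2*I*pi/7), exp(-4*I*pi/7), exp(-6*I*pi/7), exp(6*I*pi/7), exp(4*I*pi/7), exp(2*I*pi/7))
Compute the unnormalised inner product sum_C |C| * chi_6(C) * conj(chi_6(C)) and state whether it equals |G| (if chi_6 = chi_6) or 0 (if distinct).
Sum = 7 = |G| = 7; so <chi_6, chi_6> = 1 (norm-1 confirms irreducibility).

Argument: Compute term by term over conjugacy classes (|C| * chi_6(C) * conj(chi_6(C))):
  1*(1)*conj(1) + 1*(exp(-2*I*pi/7))*conj(exp(-2*I*pi/7)) + 1*(exp(-4*I*pi/7))*conj(exp(-4*I*pi/7)) + 1*(exp(-6*I*pi/7))*conj(exp(-6*I*pi/7)) + 1*(exp(6*I*pi/7))*conj(exp(6*I*pi/7)) + 1*(exp(4*I*pi/7))*conj(exp(4*I*pi/7)) + 1*(exp(2*I*pi/7))*conj(exp(2*I*pi/7))
  = (1) + (1) + (1) + (1) + (1) + (1) + (1)
  = 7.
(Exp terms are combined using exp(i*s)*conj(exp(i*t)) = exp(i*(s-t)), and sums of them are collapsed using the identity that for every m > 1 the m distinct m-th roots of unity sum to 0, e.g. 1 + exp(2*I*pi/3) + exp(-2*I*pi/3) = 0.)
Dividing by |G| = 7 gives 7/7 = 1, matching the row-orthogonality relation <chi_6, chi_6> = [chi_6 = chi_6].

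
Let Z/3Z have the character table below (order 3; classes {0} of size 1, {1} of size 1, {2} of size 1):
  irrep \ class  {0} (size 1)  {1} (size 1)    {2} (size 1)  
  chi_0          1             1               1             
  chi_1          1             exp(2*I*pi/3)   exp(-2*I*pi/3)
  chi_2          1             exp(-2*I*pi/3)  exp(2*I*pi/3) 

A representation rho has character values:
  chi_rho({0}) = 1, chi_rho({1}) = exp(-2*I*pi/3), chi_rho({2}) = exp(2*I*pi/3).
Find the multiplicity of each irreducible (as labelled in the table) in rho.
Multiplicities: chi_0: 0, chi_1: 0, chi_2: 1.

Why: Use <chi_rho, chi> = (1/|G|) sum_C |C| * chi_rho(C) * conj(chi(C)) with |G| = 3 for each irreducible chi in the table:
  <chi_rho, chi_0> = (1/3)[1*(1)*conj(1) + 1*(exp(-2*I*pi/3))*conj(1) + 1*(exp(2*I*pi/3))*conj(1)]
      = (1/3)[(1) + (exp(-2*I*pi/3)) + (exp(2*I*pi/3))] = 0/3 = 0
  <chi_rho, chi_1> = (1/3)[1*(1)*conj(1) + 1*(exp(-2*I*pi/3))*conj(exp(2*I*pi/3)) + 1*(exp(2*I*pi/3))*conj(exp(-2*I*pi/3))]
      = (1/3)[(1) + (exp(2*I*pi/3)) + (exp(-2*I*pi/3))] = 0/3 = 0
  <chi_rho, chi_2> = (1/3)[1*(1)*conj(1) + 1*(exp(-2*I*pi/3))*conj(exp(-2*I*pi/3)) + 1*(exp(2*I*pi/3))*conj(exp(2*I*pi/3))]
      = (1/3)[(1) + (1) + (1)] = 3/3 = 1
(Exp terms are combined using exp(i*s)*conj(exp(i*t)) = exp(i*(s-t)), and sums of them are collapsed using the identity that for every m > 1 the m distinct m-th roots of unity sum to 0, e.g. 1 + exp(2*I*pi/3) + exp(-2*I*pi/3) = 0.)
Dimension check: dim(rho) = sum (mult * dim) = 0*1 + 0*1 + 1*1 = 1 = chi_rho(e) = 1.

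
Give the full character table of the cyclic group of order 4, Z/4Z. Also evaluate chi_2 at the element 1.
Character table of Z/4Z (irreps indexed chi_0,...,chi_3 with chi_k(m) = zeta_4^(k*m), zeta_4 = exp(2*pi*i/4)):
  irrep \ class  {0} (size 1)  {1} (size 1)  {2} (size 1)  {3} (size 1)
  chi_0          1             1             1             1           
  chi_1          1             I             -1            -I          
  chi_2          1             -1            1             -1          
  chi_3          1             -I            -1            I           

Spot check: chi_2(1) = zeta_4^(2*1) = zeta_4^2 = -1.

Derivation: Z/4Z is abelian, so all 4 irreducible complex representations are 1-dimensional. They are given by chi_k(m) = zeta_4^(k*m) for k = 0,...,3. Row orthogonality: sum_m chi_k(m) conj(chi_l(m)) = 4 * [k = l].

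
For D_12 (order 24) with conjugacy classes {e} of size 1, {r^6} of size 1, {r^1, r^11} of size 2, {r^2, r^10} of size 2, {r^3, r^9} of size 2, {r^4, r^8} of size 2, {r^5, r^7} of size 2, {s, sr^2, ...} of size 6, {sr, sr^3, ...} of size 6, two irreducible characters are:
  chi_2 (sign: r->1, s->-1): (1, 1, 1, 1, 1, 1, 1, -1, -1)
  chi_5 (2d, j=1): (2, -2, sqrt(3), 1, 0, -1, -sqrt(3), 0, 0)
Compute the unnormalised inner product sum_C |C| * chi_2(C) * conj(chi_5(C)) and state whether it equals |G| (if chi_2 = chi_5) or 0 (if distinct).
Sum = 0; so <chi_2, chi_5> = 0 (distinct irreducibles are orthogonal).

Proof sketch: Compute term by term over conjugacy classes (|C| * chi_2(C) * conj(chi_5(C))):
  1*(1)*conj(2) + 1*(1)*conj(-2) + 2*(1)*conj(sqrt(3)) + 2*(1)*conj(1) + 2*(1)*conj(0) + 2*(1)*conj(-1) + 2*(1)*conj(-sqrt(3)) + 6*(-1)*conj(0) + 6*(-1)*conj(0)
  = (2) + (-2) + (2*sqrt(3)) + (2) + (0) + (-2) + (-2*sqrt(3)) + (0) + (0)
  = 0.
Dividing by |G| = 24 gives 0/24 = 0, matching the row-orthogonality relation <chi_2, chi_5> = [chi_2 = chi_5].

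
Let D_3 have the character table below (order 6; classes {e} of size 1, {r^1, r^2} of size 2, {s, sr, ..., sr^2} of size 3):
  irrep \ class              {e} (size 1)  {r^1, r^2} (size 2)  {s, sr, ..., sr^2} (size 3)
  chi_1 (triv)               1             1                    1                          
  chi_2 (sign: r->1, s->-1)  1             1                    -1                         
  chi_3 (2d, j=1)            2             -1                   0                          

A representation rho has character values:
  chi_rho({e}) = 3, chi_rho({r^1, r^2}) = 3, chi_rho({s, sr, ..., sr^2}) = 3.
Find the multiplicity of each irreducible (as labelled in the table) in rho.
Multiplicities: chi_1: 3, chi_2: 0, chi_3: 0.

Solution. Use <chi_rho, chi> = (1/|G|) sum_C |C| * chi_rho(C) * conj(chi(C)) with |G| = 6 for each irreducible chi in the table:
  <chi_rho, chi_1> = (1/6)[1*(3)*conj(1) + 2*(3)*conj(1) + 3*(3)*conj(1)]
      = (1/6)[(3) + (6) + (9)] = 18/6 = 3
  <chi_rho, chi_2> = (1/6)[1*(3)*conj(1) + 2*(3)*conj(1) + 3*(3)*conj(-1)]
      = (1/6)[(3) + (6) + (-9)] = 0/6 = 0
  <chi_rho, chi_3> = (1/6)[1*(3)*conj(2) + 2*(3)*conj(-1) + 3*(3)*conj(0)]
      = (1/6)[(6) + (-6) + (0)] = 0/6 = 0
Dimension check: dim(rho) = sum (mult * dim) = 3*1 + 0*1 + 0*2 = 3 = chi_rho(e) = 3.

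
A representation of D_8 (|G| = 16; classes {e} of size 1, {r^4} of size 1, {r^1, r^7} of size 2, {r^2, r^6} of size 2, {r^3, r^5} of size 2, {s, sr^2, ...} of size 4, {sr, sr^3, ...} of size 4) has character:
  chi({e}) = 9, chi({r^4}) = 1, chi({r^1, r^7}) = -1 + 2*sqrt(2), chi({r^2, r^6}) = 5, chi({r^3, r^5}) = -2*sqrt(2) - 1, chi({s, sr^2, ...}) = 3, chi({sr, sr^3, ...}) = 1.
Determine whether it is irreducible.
Not irreducible (reducible): <chi, chi> = 13 > 1.

Proof sketch: <chi, chi> = (1/|G|) sum_C |C| * |chi(C)|^2 = (1/16)[1*|9|^2 + 1*|1|^2 + 2*|-1 + 2*sqrt(2)|^2 + 2*|5|^2 + 2*|-2*sqrt(2) - 1|^2 + 4*|3|^2 + 4*|1|^2]
  = (1/16)[(81) + (1) + (18 - 8*sqrt(2)) + (50) + (8*sqrt(2) + 18) + (36) + (4)] = 208/16 = 13.
A character is irreducible iff <chi, chi> = 1, so this representation is reducible.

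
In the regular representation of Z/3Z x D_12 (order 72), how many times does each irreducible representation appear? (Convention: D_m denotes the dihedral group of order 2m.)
Each irreducible V_i of dimension d_i appears with multiplicity d_i, i.e. rho_reg = (direct sum over all irreducibles V_i) d_i V_i. The irreducible dimensions for Z/3Z x D_12 are 1, 1, 1, 1, 1, 1, 1, 1, 1, 1, 1, 1, 2, 2, 2, 2, 2, 2, 2, 2, 2, 2, 2, 2, 2, 2, 2: 12 irreducibles of dimension 1, each with multiplicity 1; 15 irreducibles of dimension 2, each with multiplicity 2. Total dimension 12*1*1 + 15*2*2 = 72 = |G|.

Justification: General theorem: in the regular representation of a finite group G, each irreducible appears with multiplicity equal to its dimension. Check: dim(rho_reg) = sum d_i^2 = 1 + 1 + 1 + 1 + 1 + 1 + 1 + 1 + 1 + 1 + 1 + 1 + 4 + 4 + 4 + 4 + 4 + 4 + 4 + 4 + 4 + 4 + 4 + 4 + 4 + 4 + 4 = 72 = |G|.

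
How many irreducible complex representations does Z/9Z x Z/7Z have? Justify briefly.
63

Working: The number of irreducible complex representations of a finite group equals its number of conjugacy classes. Z/9Z x Z/7Z is abelian of order 63, so every element is its own conjugacy class: 63 classes, so Z/9Z x Z/7Z (order 63) has exactly 63 irreducible complex representations.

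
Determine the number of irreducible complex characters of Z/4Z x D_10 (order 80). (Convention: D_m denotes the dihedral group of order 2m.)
32

The number of irreducible complex representations of a finite group equals its number of conjugacy classes. For a direct product, #classes(G x H) = #classes(G) * #classes(H). Z/4Z has 4 classes (abelian), D_10 has 8 classes, so 4 * 8 = 32, so Z/4Z x D_10 (order 80) has exactly 32 irreducible complex representations.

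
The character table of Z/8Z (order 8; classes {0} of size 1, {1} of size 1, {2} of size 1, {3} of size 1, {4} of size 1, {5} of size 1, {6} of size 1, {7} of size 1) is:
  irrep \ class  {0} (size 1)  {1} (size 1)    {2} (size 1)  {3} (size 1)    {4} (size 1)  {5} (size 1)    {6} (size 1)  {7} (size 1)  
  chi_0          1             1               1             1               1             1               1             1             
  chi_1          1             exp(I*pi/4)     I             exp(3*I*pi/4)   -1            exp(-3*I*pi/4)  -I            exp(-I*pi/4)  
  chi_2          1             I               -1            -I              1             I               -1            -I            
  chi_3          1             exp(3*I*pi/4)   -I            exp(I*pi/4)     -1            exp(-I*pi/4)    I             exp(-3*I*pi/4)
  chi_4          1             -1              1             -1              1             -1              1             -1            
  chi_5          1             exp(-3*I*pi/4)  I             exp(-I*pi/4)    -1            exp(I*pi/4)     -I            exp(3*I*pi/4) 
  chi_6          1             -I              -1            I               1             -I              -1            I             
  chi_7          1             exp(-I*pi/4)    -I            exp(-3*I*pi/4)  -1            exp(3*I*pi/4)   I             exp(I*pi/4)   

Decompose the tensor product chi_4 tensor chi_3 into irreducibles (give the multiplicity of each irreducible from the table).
chi_4 tensor chi_3 = chi_7 (all other irreducibles have multiplicity 0).

Argument: The character of a tensor product is the pointwise product (chi_4 * chi_3)(C) = chi_4(C) * chi_3(C):
  {0}: (1)*(1), {1}: (-1)*(exp(3*I*pi/4)), {2}: (1)*(-I), {3}: (-1)*(exp(I*pi/4)), {4}: (1)*(-1), {5}: (-1)*(exp(-I*pi/4)), {6}: (1)*(I), {7}: (-1)*(exp(-3*I*pi/4))
so (chi_4 * chi_3) takes values
  {0} -> 1, {1} -> -exp(3*I*pi/4), {2} -> -I, {3} -> -exp(I*pi/4), {4} -> -1, {5} -> -exp(-I*pi/4), {6} -> I, {7} -> -exp(-3*I*pi/4).
Now take the inner product of this character with each irreducible chi from the table, <chi_4*chi_3, chi> = (1/8) sum_C |C| (chi_4*chi_3)(C) conj(chi(C)):
  <chi_4*chi_3, chi_0> = (1/8)[1*(1)*conj(1) + 1*(-exp(3*I*pi/4))*conj(1) + 1*(-I)*conj(1) + 1*(-exp(I*pi/4))*conj(1) + 1*(-1)*conj(1) + 1*(-exp(-I*pi/4))*conj(1) + 1*(I)*conj(1) + 1*(-exp(-3*I*pi/4))*conj(1)]
      = (1/8)[(1) + (-exp(3*I*pi/4)) + (-I) + (-exp(I*pi/4)) + (-1) + (-exp(-I*pi/4)) + (I) + (-exp(-3*I*pi/4))] = 0/8 = 0
  <chi_4*chi_3, chi_1> = (1/8)[1*(1)*conj(1) + 1*(-exp(3*I*pi/4))*conj(exp(I*pi/4)) + 1*(-I)*conj(I) + 1*(-exp(I*pi/4))*conj(exp(3*I*pi/4)) + 1*(-1)*conj(-1) + 1*(-exp(-I*pi/4))*conj(exp(-3*I*pi/4)) + 1*(I)*conj(-I) + 1*(-exp(-3*I*pi/4))*conj(exp(-I*pi/4))]
      = (1/8)[(1) + (-I) + (-1) + (I) + (1) + (-I) + (-1) + (I)] = 0/8 = 0
  <chi_4*chi_3, chi_2> = (1/8)[1*(1)*conj(1) + 1*(-exp(3*I*pi/4))*conj(I) + 1*(-I)*conj(-1) + 1*(-exp(I*pi/4))*conj(-I) + 1*(-1)*conj(1) + 1*(-exp(-I*pi/4))*conj(I) + 1*(I)*conj(-1) + 1*(-exp(-3*I*pi/4))*conj(-I)]
      = (1/8)[(1) + (exp(-3*I*pi/4)) + (I) + (-exp(3*I*pi/4)) + (-1) + (exp(I*pi/4)) + (-I) + (-exp(-I*pi/4))] = 0/8 = 0
  <chi_4*chi_3, chi_3> = (1/8)[1*(1)*conj(1) + 1*(-exp(3*I*pi/4))*conj(exp(3*I*pi/4)) + 1*(-I)*conj(-I) + 1*(-exp(I*pi/4))*conj(exp(I*pi/4)) + 1*(-1)*conj(-1) + 1*(-exp(-I*pi/4))*conj(exp(-I*pi/4)) + 1*(I)*conj(I) + 1*(-exp(-3*I*pi/4))*conj(exp(-3*I*pi/4))]
      = (1/8)[(1) + (-1) + (1) + (-1) + (1) + (-1) + (1) + (-1)] = 0/8 = 0
  <chi_4*chi_3, chi_4> = (1/8)[1*(1)*conj(1) + 1*(-exp(3*I*pi/4))*conj(-1) + 1*(-I)*conj(1) + 1*(-exp(I*pi/4))*conj(-1) + 1*(-1)*conj(1) + 1*(-exp(-I*pi/4))*conj(-1) + 1*(I)*conj(1) + 1*(-exp(-3*I*pi/4))*conj(-1)]
      = (1/8)[(1) + (exp(3*I*pi/4)) + (-I) + (exp(I*pi/4)) + (-1) + (exp(-I*pi/4)) + (I) + (exp(-3*I*pi/4))] = 0/8 = 0
  <chi_4*chi_3, chi_5> = (1/8)[1*(1)*conj(1) + 1*(-exp(3*I*pi/4))*conj(exp(-3*I*pi/4)) + 1*(-I)*conj(I) + 1*(-exp(I*pi/4))*conj(exp(-I*pi/4)) + 1*(-1)*conj(-1) + 1*(-exp(-I*pi/4))*conj(exp(I*pi/4)) + 1*(I)*conj(-I) + 1*(-exp(-3*I*pi/4))*conj(exp(3*I*pi/4))]
      = (1/8)[(1) + (I) + (-1) + (-I) + (1) + (I) + (-1) + (-I)] = 0/8 = 0
  <chi_4*chi_3, chi_6> = (1/8)[1*(1)*conj(1) + 1*(-exp(3*I*pi/4))*conj(-I) + 1*(-I)*conj(-1) + 1*(-exp(I*pi/4))*conj(I) + 1*(-1)*conj(1) + 1*(-exp(-I*pi/4))*conj(-I) + 1*(I)*conj(-1) + 1*(-exp(-3*I*pi/4))*conj(I)]
      = (1/8)[(1) + (-exp(-3*I*pi/4)) + (I) + (exp(3*I*pi/4)) + (-1) + (-exp(I*pi/4)) + (-I) + (exp(-I*pi/4))] = 0/8 = 0
  <chi_4*chi_3, chi_7> = (1/8)[1*(1)*conj(1) + 1*(-exp(3*I*pi/4))*conj(exp(-I*pi/4)) + 1*(-I)*conj(-I) + 1*(-exp(I*pi/4))*conj(exp(-3*I*pi/4)) + 1*(-1)*conj(-1) + 1*(-exp(-I*pi/4))*conj(exp(3*I*pi/4)) + 1*(I)*conj(I) + 1*(-exp(-3*I*pi/4))*conj(exp(I*pi/4))]
      = (1/8)[(1) + (1) + (1) + (1) + (1) + (1) + (1) + (1)] = 8/8 = 1
(Exp terms are combined using exp(i*s)*conj(exp(i*t)) = exp(i*(s-t)), and sums of them are collapsed using the identity that for every m > 1 the m distinct m-th roots of unity sum to 0, e.g. 1 + exp(2*I*pi/3) + exp(-2*I*pi/3) = 0.)
Hence the multiplicities are chi_7: 1. Dimension check: dim(chi_4)*dim(chi_3) = 1*1 = 1 and sum (mult * dim) = 1*1 = 1.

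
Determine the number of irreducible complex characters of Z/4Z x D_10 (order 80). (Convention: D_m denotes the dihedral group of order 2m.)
32

Explanation: The number of irreducible complex representations of a finite group equals its number of conjugacy classes. For a direct product, #classes(G x H) = #classes(G) * #classes(H). Z/4Z has 4 classes (abelian), D_10 has 8 classes, so 4 * 8 = 32, so Z/4Z x D_10 (order 80) has exactly 32 irreducible complex representations.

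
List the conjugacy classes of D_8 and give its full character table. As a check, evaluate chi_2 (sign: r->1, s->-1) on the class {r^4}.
Conjugacy classes: {e} of size 1, {r^4} of size 1, {r^1, r^7} of size 2, {r^2, r^6} of size 2, {r^3, r^5} of size 2, {s, sr^2, ...} of size 4, {sr, sr^3, ...} of size 4.
Character table:
  irrep \ class              {e} (size 1)  {r^4} (size 1)  {r^1, r^7} (size 2)  {r^2, r^6} (size 2)  {r^3, r^5} (size 2)  {s, sr^2, ...} (size 4)  {sr, sr^3, ...} (size 4)
  chi_1 (triv)               1             1               1                    1                    1                    1                        1                       
  chi_2 (sign: r->1, s->-1)  1             1               1                    1                    1                    -1                       -1                      
  chi_3 (r->-1, s->1)        1             1               -1                   1                    -1                   1                        -1                      
  chi_4 (r->-1, s->-1)       1             1               -1                   1                    -1                   -1                       1                       
  chi_5 (2d, j=1)            2             -2              sqrt(2)              0                    -sqrt(2)             0                        0                       
  chi_6 (2d, j=2)            2             2               0                    -2                   0                    0                        0                       
  chi_7 (2d, j=3)            2             -2              -sqrt(2)             0                    sqrt(2)              0                        0                       

Spot check: chi_2 (sign: r->1, s->-1) on {r^4} = 1.

Justification: D_8 has order 2*8 = 16 with 7 conjugacy classes, hence 7 irreducibles. Sum of squared dims 1 + 1 + 1 + 1 + 4 + 4 + 4 = 16 = |G|. Linear characters come from the abelianisation; the 2-dimensional irreps have character r^k -> 2*cos(2*pi*j*k/8), reflections -> 0.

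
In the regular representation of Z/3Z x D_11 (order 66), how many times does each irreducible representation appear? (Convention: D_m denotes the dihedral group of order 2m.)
Each irreducible V_i of dimension d_i appears with multiplicity d_i, i.e. rho_reg = (direct sum over all irreducibles V_i) d_i V_i. The irreducible dimensions for Z/3Z x D_11 are 1, 1, 1, 1, 1, 1, 2, 2, 2, 2, 2, 2, 2, 2, 2, 2, 2, 2, 2, 2, 2: 6 irreducibles of dimension 1, each with multiplicity 1; 15 irreducibles of dimension 2, each with multiplicity 2. Total dimension 6*1*1 + 15*2*2 = 66 = |G|.

Reasoning: General theorem: in the regular representation of a finite group G, each irreducible appears with multiplicity equal to its dimension. Check: dim(rho_reg) = sum d_i^2 = 1 + 1 + 1 + 1 + 1 + 1 + 4 + 4 + 4 + 4 + 4 + 4 + 4 + 4 + 4 + 4 + 4 + 4 + 4 + 4 + 4 = 66 = |G|.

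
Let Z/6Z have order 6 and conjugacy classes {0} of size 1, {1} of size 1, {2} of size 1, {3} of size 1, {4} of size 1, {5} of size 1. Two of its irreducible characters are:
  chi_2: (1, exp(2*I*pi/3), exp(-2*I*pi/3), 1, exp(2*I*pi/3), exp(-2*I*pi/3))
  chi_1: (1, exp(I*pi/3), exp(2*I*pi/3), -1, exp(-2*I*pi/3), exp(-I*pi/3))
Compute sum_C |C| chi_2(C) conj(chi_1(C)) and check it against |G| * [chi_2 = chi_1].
Sum = 0; so <chi_2, chi_1> = 0 (distinct irreducibles are orthogonal).

Justification: Compute term by term over conjugacy classes (|C| * chi_2(C) * conj(chi_1(C))):
  1*(1)*conj(1) + 1*(exp(2*I*pi/3))*conj(exp(I*pi/3)) + 1*(exp(-2*I*pi/3))*conj(exp(2*I*pi/3)) + 1*(1)*conj(-1) + 1*(exp(2*I*pi/3))*conj(exp(-2*I*pi/3)) + 1*(exp(-2*I*pi/3))*conj(exp(-I*pi/3))
  = (1) + (exp(I*pi/3)) + (exp(2*I*pi/3)) + (-1) + (exp(-2*I*pi/3)) + (exp(-I*pi/3))
  = 0.
(Exp terms are combined using exp(i*s)*conj(exp(i*t)) = exp(i*(s-t)), and sums of them are collapsed using the identity that for every m > 1 the m distinct m-th roots of unity sum to 0, e.g. 1 + exp(2*I*pi/3) + exp(-2*I*pi/3) = 0.)
Dividing by |G| = 6 gives 0/6 = 0, matching the row-orthogonality relation <chi_2, chi_1> = [chi_2 = chi_1].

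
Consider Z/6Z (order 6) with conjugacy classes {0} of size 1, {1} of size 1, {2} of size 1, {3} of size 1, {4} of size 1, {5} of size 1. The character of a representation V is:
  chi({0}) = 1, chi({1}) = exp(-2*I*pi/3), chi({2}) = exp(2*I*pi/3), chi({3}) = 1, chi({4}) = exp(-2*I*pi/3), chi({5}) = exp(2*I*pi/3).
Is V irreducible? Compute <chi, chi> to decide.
Irreducible: <chi, chi> = 1.

Working: <chi, chi> = (1/|G|) sum_C |C| * |chi(C)|^2 = (1/6)[1*|1|^2 + 1*|exp(-2*I*pi/3)|^2 + 1*|exp(2*I*pi/3)|^2 + 1*|1|^2 + 1*|exp(-2*I*pi/3)|^2 + 1*|exp(2*I*pi/3)|^2]
  = (1/6)[(1) + (1) + (1) + (1) + (1) + (1)] = 6/6 = 1.
(Exp terms are combined using exp(i*s)*conj(exp(i*t)) = exp(i*(s-t)), and sums of them are collapsed using the identity that for every m > 1 the m distinct m-th roots of unity sum to 0, e.g. 1 + exp(2*I*pi/3) + exp(-2*I*pi/3) = 0.)
A character is irreducible iff <chi, chi> = 1, so this representation is irreducible.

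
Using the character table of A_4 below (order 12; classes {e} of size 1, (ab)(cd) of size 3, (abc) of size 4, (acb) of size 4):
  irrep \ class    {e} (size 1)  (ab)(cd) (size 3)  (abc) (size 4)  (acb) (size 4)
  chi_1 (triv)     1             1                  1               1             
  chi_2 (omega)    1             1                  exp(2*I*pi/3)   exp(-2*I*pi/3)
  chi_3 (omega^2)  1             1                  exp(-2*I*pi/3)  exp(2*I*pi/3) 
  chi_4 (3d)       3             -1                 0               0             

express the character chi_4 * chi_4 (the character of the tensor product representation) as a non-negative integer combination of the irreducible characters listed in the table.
chi_4 tensor chi_4 = chi_1 + chi_2 + chi_3 + 2*chi_4 (all other irreducibles have multiplicity 0).

Explanation: The character of a tensor product is the pointwise product (chi_4 * chi_4)(C) = chi_4(C) * chi_4(C):
  {e}: (3)*(3), (ab)(cd): (-1)*(-1), (abc): (0)*(0), (acb): (0)*(0)
so (chi_4 * chi_4) takes values
  {e} -> 9, (ab)(cd) -> 1, (abc) -> 0, (acb) -> 0.
Now take the inner product of this character with each irreducible chi from the table, <chi_4*chi_4, chi> = (1/12) sum_C |C| (chi_4*chi_4)(C) conj(chi(C)):
  <chi_4*chi_4, chi_1> = (1/12)[1*(9)*conj(1) + 3*(1)*conj(1) + 4*(0)*conj(1) + 4*(0)*conj(1)]
      = (1/12)[(9) + (3) + (0) + (0)] = 12/12 = 1
  <chi_4*chi_4, chi_2> = (1/12)[1*(9)*conj(1) + 3*(1)*conj(1) + 4*(0)*conj(exp(2*I*pi/3)) + 4*(0)*conj(exp(-2*I*pi/3))]
      = (1/12)[(9) + (3) + (0) + (0)] = 12/12 = 1
  <chi_4*chi_4, chi_3> = (1/12)[1*(9)*conj(1) + 3*(1)*conj(1) + 4*(0)*conj(exp(-2*I*pi/3)) + 4*(0)*conj(exp(2*I*pi/3))]
      = (1/12)[(9) + (3) + (0) + (0)] = 12/12 = 1
  <chi_4*chi_4, chi_4> = (1/12)[1*(9)*conj(3) + 3*(1)*conj(-1) + 4*(0)*conj(0) + 4*(0)*conj(0)]
      = (1/12)[(27) + (-3) + (0) + (0)] = 24/12 = 2
(Exp terms are combined using exp(i*s)*conj(exp(i*t)) = exp(i*(s-t)), and sums of them are collapsed using the identity that for every m > 1 the m distinct m-th roots of unity sum to 0, e.g. 1 + exp(2*I*pi/3) + exp(-2*I*pi/3) = 0.)
Hence the multiplicities are chi_1: 1, chi_2: 1, chi_3: 1, chi_4: 2. Dimension check: dim(chi_4)*dim(chi_4) = 3*3 = 9 and sum (mult * dim) = 1*1 + 1*1 + 1*1 + 2*3 = 9.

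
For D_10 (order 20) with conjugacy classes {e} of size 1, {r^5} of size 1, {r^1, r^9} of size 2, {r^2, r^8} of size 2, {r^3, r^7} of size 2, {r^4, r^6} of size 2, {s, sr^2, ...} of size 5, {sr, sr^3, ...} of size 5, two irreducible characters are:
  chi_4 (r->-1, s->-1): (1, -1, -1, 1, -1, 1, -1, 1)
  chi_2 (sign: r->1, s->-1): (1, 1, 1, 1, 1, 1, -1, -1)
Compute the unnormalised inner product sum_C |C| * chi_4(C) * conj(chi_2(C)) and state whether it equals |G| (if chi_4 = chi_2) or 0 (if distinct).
Sum = 0; so <chi_4, chi_2> = 0 (distinct irreducibles are orthogonal).

Working: Compute term by term over conjugacy classes (|C| * chi_4(C) * conj(chi_2(C))):
  1*(1)*conj(1) + 1*(-1)*conj(1) + 2*(-1)*conj(1) + 2*(1)*conj(1) + 2*(-1)*conj(1) + 2*(1)*conj(1) + 5*(-1)*conj(-1) + 5*(1)*conj(-1)
  = (1) + (-1) + (-2) + (2) + (-2) + (2) + (5) + (-5)
  = 0.
Dividing by |G| = 20 gives 0/20 = 0, matching the row-orthogonality relation <chi_4, chi_2> = [chi_4 = chi_2].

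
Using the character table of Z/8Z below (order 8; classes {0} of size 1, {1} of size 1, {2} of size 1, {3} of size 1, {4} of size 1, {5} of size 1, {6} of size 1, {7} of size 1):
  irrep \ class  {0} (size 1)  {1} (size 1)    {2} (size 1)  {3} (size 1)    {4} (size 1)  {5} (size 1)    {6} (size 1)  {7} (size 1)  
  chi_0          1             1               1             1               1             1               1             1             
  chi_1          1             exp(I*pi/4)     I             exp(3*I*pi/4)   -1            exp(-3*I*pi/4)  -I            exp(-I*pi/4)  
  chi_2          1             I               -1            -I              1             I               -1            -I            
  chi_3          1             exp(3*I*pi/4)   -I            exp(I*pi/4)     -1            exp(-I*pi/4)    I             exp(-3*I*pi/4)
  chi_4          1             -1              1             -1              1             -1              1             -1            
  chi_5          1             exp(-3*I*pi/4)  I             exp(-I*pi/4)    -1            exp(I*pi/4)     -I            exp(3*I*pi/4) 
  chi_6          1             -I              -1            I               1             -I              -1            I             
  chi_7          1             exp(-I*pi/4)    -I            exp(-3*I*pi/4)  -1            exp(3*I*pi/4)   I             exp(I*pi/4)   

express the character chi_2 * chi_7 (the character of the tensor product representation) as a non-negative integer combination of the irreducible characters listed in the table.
chi_2 tensor chi_7 = chi_1 (all other irreducibles have multiplicity 0).

Explanation: The character of a tensor product is the pointwise product (chi_2 * chi_7)(C) = chi_2(C) * chi_7(C):
  {0}: (1)*(1), {1}: (I)*(exp(-I*pi/4)), {2}: (-1)*(-I), {3}: (-I)*(exp(-3*I*pi/4)), {4}: (1)*(-1), {5}: (I)*(exp(3*I*pi/4)), {6}: (-1)*(I), {7}: (-I)*(exp(I*pi/4))
so (chi_2 * chi_7) takes values
  {0} -> 1, {1} -> exp(I*pi/4), {2} -> I, {3} -> -exp(-I*pi/4), {4} -> -1, {5} -> exp(-3*I*pi/4), {6} -> -I, {7} -> -exp(3*I*pi/4).
Now take the inner product of this character with each irreducible chi from the table, <chi_2*chi_7, chi> = (1/8) sum_C |C| (chi_2*chi_7)(C) conj(chi(C)):
  <chi_2*chi_7, chi_0> = (1/8)[1*(1)*conj(1) + 1*(exp(I*pi/4))*conj(1) + 1*(I)*conj(1) + 1*(-exp(-I*pi/4))*conj(1) + 1*(-1)*conj(1) + 1*(exp(-3*I*pi/4))*conj(1) + 1*(-I)*conj(1) + 1*(-exp(3*I*pi/4))*conj(1)]
      = (1/8)[(1) + (exp(I*pi/4)) + (I) + (-exp(-I*pi/4)) + (-1) + (exp(-3*I*pi/4)) + (-I) + (-exp(3*I*pi/4))] = 0/8 = 0
  <chi_2*chi_7, chi_1> = (1/8)[1*(1)*conj(1) + 1*(exp(I*pi/4))*conj(exp(I*pi/4)) + 1*(I)*conj(I) + 1*(-exp(-I*pi/4))*conj(exp(3*I*pi/4)) + 1*(-1)*conj(-1) + 1*(exp(-3*I*pi/4))*conj(exp(-3*I*pi/4)) + 1*(-I)*conj(-I) + 1*(-exp(3*I*pi/4))*conj(exp(-I*pi/4))]
      = (1/8)[(1) + (1) + (1) + (1) + (1) + (1) + (1) + (1)] = 8/8 = 1
  <chi_2*chi_7, chi_2> = (1/8)[1*(1)*conj(1) + 1*(exp(I*pi/4))*conj(I) + 1*(I)*conj(-1) + 1*(-exp(-I*pi/4))*conj(-I) + 1*(-1)*conj(1) + 1*(exp(-3*I*pi/4))*conj(I) + 1*(-I)*conj(-1) + 1*(-exp(3*I*pi/4))*conj(-I)]
      = (1/8)[(1) + (-exp(3*I*pi/4)) + (-I) + (-exp(I*pi/4)) + (-1) + (-exp(-I*pi/4)) + (I) + (-exp(-3*I*pi/4))] = 0/8 = 0
  <chi_2*chi_7, chi_3> = (1/8)[1*(1)*conj(1) + 1*(exp(I*pi/4))*conj(exp(3*I*pi/4)) + 1*(I)*conj(-I) + 1*(-exp(-I*pi/4))*conj(exp(I*pi/4)) + 1*(-1)*conj(-1) + 1*(exp(-3*I*pi/4))*conj(exp(-I*pi/4)) + 1*(-I)*conj(I) + 1*(-exp(3*I*pi/4))*conj(exp(-3*I*pi/4))]
      = (1/8)[(1) + (-I) + (-1) + (I) + (1) + (-I) + (-1) + (I)] = 0/8 = 0
  <chi_2*chi_7, chi_4> = (1/8)[1*(1)*conj(1) + 1*(exp(I*pi/4))*conj(-1) + 1*(I)*conj(1) + 1*(-exp(-I*pi/4))*conj(-1) + 1*(-1)*conj(1) + 1*(exp(-3*I*pi/4))*conj(-1) + 1*(-I)*conj(1) + 1*(-exp(3*I*pi/4))*conj(-1)]
      = (1/8)[(1) + (-exp(I*pi/4)) + (I) + (exp(-I*pi/4)) + (-1) + (-exp(-3*I*pi/4)) + (-I) + (exp(3*I*pi/4))] = 0/8 = 0
  <chi_2*chi_7, chi_5> = (1/8)[1*(1)*conj(1) + 1*(exp(I*pi/4))*conj(exp(-3*I*pi/4)) + 1*(I)*conj(I) + 1*(-exp(-I*pi/4))*conj(exp(-I*pi/4)) + 1*(-1)*conj(-1) + 1*(exp(-3*I*pi/4))*conj(exp(I*pi/4)) + 1*(-I)*conj(-I) + 1*(-exp(3*I*pi/4))*conj(exp(3*I*pi/4))]
      = (1/8)[(1) + (-1) + (1) + (-1) + (1) + (-1) + (1) + (-1)] = 0/8 = 0
  <chi_2*chi_7, chi_6> = (1/8)[1*(1)*conj(1) + 1*(exp(I*pi/4))*conj(-I) + 1*(I)*conj(-1) + 1*(-exp(-I*pi/4))*conj(I) + 1*(-1)*conj(1) + 1*(exp(-3*I*pi/4))*conj(-I) + 1*(-I)*conj(-1) + 1*(-exp(3*I*pi/4))*conj(I)]
      = (1/8)[(1) + (exp(3*I*pi/4)) + (-I) + (exp(I*pi/4)) + (-1) + (exp(-I*pi/4)) + (I) + (exp(-3*I*pi/4))] = 0/8 = 0
  <chi_2*chi_7, chi_7> = (1/8)[1*(1)*conj(1) + 1*(exp(I*pi/4))*conj(exp(-I*pi/4)) + 1*(I)*conj(-I) + 1*(-exp(-I*pi/4))*conj(exp(-3*I*pi/4)) + 1*(-1)*conj(-1) + 1*(exp(-3*I*pi/4))*conj(exp(3*I*pi/4)) + 1*(-I)*conj(I) + 1*(-exp(3*I*pi/4))*conj(exp(I*pi/4))]
      = (1/8)[(1) + (I) + (-1) + (-I) + (1) + (I) + (-1) + (-I)] = 0/8 = 0
(Exp terms are combined using exp(i*s)*conj(exp(i*t)) = exp(i*(s-t)), and sums of them are collapsed using the identity that for every m > 1 the m distinct m-th roots of unity sum to 0, e.g. 1 + exp(2*I*pi/3) + exp(-2*I*pi/3) = 0.)
Hence the multiplicities are chi_1: 1. Dimension check: dim(chi_2)*dim(chi_7) = 1*1 = 1 and sum (mult * dim) = 1*1 = 1.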